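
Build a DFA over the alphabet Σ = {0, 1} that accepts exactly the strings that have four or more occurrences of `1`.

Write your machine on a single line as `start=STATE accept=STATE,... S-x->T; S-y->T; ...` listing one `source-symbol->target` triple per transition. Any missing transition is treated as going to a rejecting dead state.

Only the number of `1`s matters, and only up to 5. Make a chain q0 → q1 → q2 → q3 → q4 → q5 advanced by each `1` (with q5 absorbing); every other symbol self-loops. The accepting set is {q4, q5}.
        0   1  
>  q0   q0  q1 
   q1   q1  q2 
   q2   q2  q3 
   q3   q3  q4 
 * q4   q4  q5 
 * q5   q5  q5 
(> = start, * = accepting)

start=q0; accept=q4,q5; q0-0->q0; q0-1->q1; q1-0->q1; q1-1->q2; q2-0->q2; q2-1->q3; q3-0->q3; q3-1->q4; q4-0->q4; q4-1->q5; q5-0->q5; q5-1->q5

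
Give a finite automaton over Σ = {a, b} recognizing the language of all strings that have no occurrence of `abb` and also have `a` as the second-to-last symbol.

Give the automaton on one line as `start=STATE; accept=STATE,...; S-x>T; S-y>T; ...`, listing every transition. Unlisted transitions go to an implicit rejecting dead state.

start=q0; accept=q2,q3; q0-a>q1; q0-b>q0; q1-a>q2; q1-b>q3; q2-a>q2; q2-b>q3; q3-a>q1; q3-b>q4; q4-a>q4; q4-b>q4

Handle the two conditions separately and then intersect. The first has 4 states tracking partial matches of the forbidden pattern `abb`; the second has 7 states tracking the last 2 symbols read. A product state is a pair (one from each), accepting exactly when both do. After merging equivalent states the machine shrinks.
        a   b  
>  q0   q1  q0 
   q1   q2  q3 
 * q2   q2  q3 
 * q3   q1  q4 
   q4   q4  q4 
(> = start, * = accepting)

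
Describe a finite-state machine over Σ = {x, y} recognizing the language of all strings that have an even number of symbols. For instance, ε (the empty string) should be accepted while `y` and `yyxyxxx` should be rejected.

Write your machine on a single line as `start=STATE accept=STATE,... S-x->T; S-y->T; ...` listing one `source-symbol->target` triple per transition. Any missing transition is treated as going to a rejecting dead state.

start=A; accept=A; A-x->B; A-y->B; B-x->A; B-y->A

Count input length modulo 2: every symbol advances one step around the cycle A → B → A. Accept at A.
       x  y 
>* A   B  B 
   B   A  A 
(> = start, * = accepting)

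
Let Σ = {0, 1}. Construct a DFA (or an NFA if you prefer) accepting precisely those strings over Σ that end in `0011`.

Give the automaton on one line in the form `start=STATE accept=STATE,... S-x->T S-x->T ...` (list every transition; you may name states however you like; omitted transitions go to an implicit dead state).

Let each state record the length of the longest suffix of the input read so far that is also a prefix of `0011`. q1 means the last symbol is `0`; q2 means the last 2 symbols are `00`; q3 means the last 3 symbols are `001`; q4 means the last 4 symbols are `0011`. Accept only at q4, where the string currently ends in `0011`.
5 states suffice.
        0   1  
>  q0   q1  q0 
   q1   q2  q0 
   q2   q2  q3 
   q3   q1  q4 
 * q4   q1  q0 
(> = start, * = accepting)

start=q0 accept=q4 q0-0->q1 q0-1->q0 q1-0->q2 q1-1->q0 q2-0->q2 q2-1->q3 q3-0->q1 q3-1->q4 q4-0->q1 q4-1->q0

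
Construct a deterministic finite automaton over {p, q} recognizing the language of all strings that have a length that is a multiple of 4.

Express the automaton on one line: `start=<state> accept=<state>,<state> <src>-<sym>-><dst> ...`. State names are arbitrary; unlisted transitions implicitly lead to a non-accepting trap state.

start=s0 accept=s0 s0-p->s1 s0-q->s1 s1-p->s2 s1-q->s2 s2-p->s3 s2-q->s3 s3-p->s0 s3-q->s0

Only the length mod 4 matters, so use a 4-cycle: from any state, every input symbol moves to the next state, wrapping s3 back to s0. Mark s0 accepting.
With 4 states:
        p   q  
>* s0   s1  s1 
   s1   s2  s2 
   s2   s3  s3 
   s3   s0  s0 
(> = start, * = accepting)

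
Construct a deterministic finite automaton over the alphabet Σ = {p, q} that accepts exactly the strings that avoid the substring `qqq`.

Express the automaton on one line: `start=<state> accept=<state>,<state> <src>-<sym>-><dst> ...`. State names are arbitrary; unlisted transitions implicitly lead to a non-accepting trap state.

start=A accept=A,B,C A-p->A A-q->B B-p->A B-q->C C-p->A C-q->D D-p->D D-q->D

Track partial matches of the forbidden pattern `qqq`. State D is a dead state reached once `qqq` has occurred; every other state accepts. A means no part of `qqq` is currently matched.
4 states suffice.
       p  q 
>* A   A  B 
 * B   A  C 
 * C   A  D 
   D   D  D 
(> = start, * = accepting)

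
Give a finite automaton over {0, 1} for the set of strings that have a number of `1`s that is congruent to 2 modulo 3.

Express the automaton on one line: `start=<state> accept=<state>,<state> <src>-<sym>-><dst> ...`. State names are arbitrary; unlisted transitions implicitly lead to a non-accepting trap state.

The only thing that matters is how many `1`s have appeared, reduced mod 3. Use one state per residue: S0 for 0, …, S2 for 2. Reading `1` moves to the next residue; anything else stays put. S2 is accepting.
A 3-state machine:
        0   1  
>  S0   S0  S1 
   S1   S1  S2 
 * S2   S2  S0 
(> = start, * = accepting)

start=S0 accept=S2 S0-0->S0 S0-1->S1 S1-0->S1 S1-1->S2 S2-0->S2 S2-1->S0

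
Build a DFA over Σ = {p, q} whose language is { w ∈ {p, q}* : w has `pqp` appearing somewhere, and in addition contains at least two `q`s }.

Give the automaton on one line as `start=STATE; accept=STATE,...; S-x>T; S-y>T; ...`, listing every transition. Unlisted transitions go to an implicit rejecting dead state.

Handle the two conditions separately and then intersect. One (4 states) tracks whether and how much of `pqp` has been seen; the other (4 states) tracks the count of `q`s, saturating at 3. Each combined state is a pair, one component from each; accept when both components accept. Equivalent product states are then merged.
With 8 states:
        p   q  
>  s0   s1  s2 
   s1   s1  s3 
   s2   s4  s2 
   s3   s5  s2 
   s4   s4  s6 
   s5   s5  s7 
   s6   s7  s2 
 * s7   s7  s7 
(> = start, * = accepting)

start=s0; accept=s7; s0-p>s1; s0-q>s2; s1-p>s1; s1-q>s3; s2-p>s4; s2-q>s2; s3-p>s5; s3-q>s2; s4-p>s4; s4-q>s6; s5-p>s5; s5-q>s7; s6-p>s7; s6-q>s2; s7-p>s7; s7-q>s7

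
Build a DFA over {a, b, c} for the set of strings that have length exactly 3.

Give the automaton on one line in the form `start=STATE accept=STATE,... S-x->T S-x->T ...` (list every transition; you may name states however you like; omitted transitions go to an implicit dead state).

We only need to distinguish lengths 0, 1, …, 3, and '>3'. Chain q0 → q1 → q2 → q3 → q4 on every symbol, with q4 looping. Accepting states: {q3}.
A 5-state machine:
        a   b   c  
>  q0   q1  q1  q1 
   q1   q2  q2  q2 
   q2   q3  q3  q3 
 * q3   q4  q4  q4 
   q4   q4  q4  q4 
(> = start, * = accepting)

start=q0 accept=q3 q0-a->q1 q0-b->q1 q0-c->q1 q1-a->q2 q1-b->q2 q1-c->q2 q2-a->q3 q2-b->q3 q2-c->q3 q3-a->q4 q3-b->q4 q3-c->q4 q4-a->q4 q4-b->q4 q4-c->q4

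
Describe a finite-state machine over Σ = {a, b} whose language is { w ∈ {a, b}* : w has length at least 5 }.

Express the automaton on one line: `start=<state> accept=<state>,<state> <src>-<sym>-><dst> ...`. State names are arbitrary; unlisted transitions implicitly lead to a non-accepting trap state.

Count input length up to 6: every symbol moves from q0 toward q6, which means 'more than 5' and absorbs. Accept from {q5, q6}.
With 7 states:
        a   b  
>  q0   q1  q1 
   q1   q2  q2 
   q2   q3  q3 
   q3   q4  q4 
   q4   q5  q5 
 * q5   q6  q6 
 * q6   q6  q6 
(> = start, * = accepting)

start=q0 accept=q5,q6 q0-a->q1 q0-b->q1 q1-a->q2 q1-b->q2 q2-a->q3 q2-b->q3 q3-a->q4 q3-b->q4 q4-a->q5 q4-b->q5 q5-a->q6 q5-b->q6 q6-a->q6 q6-b->q6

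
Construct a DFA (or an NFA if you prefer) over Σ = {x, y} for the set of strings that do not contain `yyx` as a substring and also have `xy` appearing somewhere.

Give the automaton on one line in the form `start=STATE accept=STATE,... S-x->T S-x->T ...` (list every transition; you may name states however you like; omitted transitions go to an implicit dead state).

start=q0 accept=q3,q5,q6 q0-x->q1 q0-y->q2 q1-x->q1 q1-y->q3 q2-x->q1 q2-y->q4 q3-x->q5 q3-y->q6 q4-x->q4 q4-y->q4 q5-x->q5 q5-y->q3 q6-x->q4 q6-y->q6

Handle the two conditions separately and then intersect. The first has 4 states tracking partial matches of the forbidden pattern `yyx`; the second has 3 states tracking whether and how much of `xy` has been seen. A product state is a pair (one from each), accepting exactly when both do. After merging equivalent states the machine shrinks.
A 7-state machine:
        x   y  
>  q0   q1  q2 
   q1   q1  q3 
   q2   q1  q4 
 * q3   q5  q6 
   q4   q4  q4 
 * q5   q5  q3 
 * q6   q4  q6 
(> = start, * = accepting)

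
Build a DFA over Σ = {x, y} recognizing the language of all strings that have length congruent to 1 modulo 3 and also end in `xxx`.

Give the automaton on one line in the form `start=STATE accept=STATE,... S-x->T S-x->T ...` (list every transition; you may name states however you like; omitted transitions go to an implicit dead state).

start=q0 accept=q5 q0-x->q1 q0-y->q1 q1-x->q2 q1-y->q3 q2-x->q4 q2-y->q0 q3-x->q0 q3-y->q0 q4-x->q5 q4-y->q1 q5-x->q2 q5-y->q3

Run two small machines in parallel and take their product. One (3 states) tracks the input length modulo 3; the other (4 states) tracks how much of the suffix `xxx` has currently been matched. Each combined state is a pair, one component from each; accept when both components accept. Equivalent product states are then merged.
6 states suffice.
        x   y  
>  q0   q1  q1 
   q1   q2  q3 
   q2   q4  q0 
   q3   q0  q0 
   q4   q5  q1 
 * q5   q2  q3 
(> = start, * = accepting)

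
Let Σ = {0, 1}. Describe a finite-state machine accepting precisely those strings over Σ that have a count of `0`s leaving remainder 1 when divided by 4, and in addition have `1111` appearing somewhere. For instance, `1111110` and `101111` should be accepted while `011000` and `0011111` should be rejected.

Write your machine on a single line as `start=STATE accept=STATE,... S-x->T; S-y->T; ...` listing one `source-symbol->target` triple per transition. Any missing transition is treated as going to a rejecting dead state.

start=q0; accept=q16; q0-0->q1; q0-1->q2; q1-0->q3; q1-1->q4; q2-0->q1; q2-1->q5; q3-0->q6; q3-1->q7; q4-0->q3; q4-1->q8; q5-0->q1; q5-1->q9; q6-0->q0; q6-1->q10; q7-0->q6; q7-1->q11; q8-0->q3; q8-1->q12; q9-0->q1; q9-1->q13; q10-0->q0; q10-1->q14; q11-0->q6; q11-1->q15; q12-0->q3; q12-1->q16; q13-0->q16; q13-1->q13; q14-0->q0; q14-1->q17; q15-0->q6; q15-1->q18; q16-0->q18; q16-1->q16; q17-0->q0; q17-1->q19; q18-0->q19; q18-1->q18; q19-0->q13; q19-1->q19

Handle the two conditions separately and then intersect. One (4 states) tracks the count of `0`s modulo 4; the other (5 states) tracks whether and how much of `1111` has been seen. Each combined state is a pair, one component from each; accept when both components accept.
20 states suffice.
          0    1  
>  q0     q1   q2 
   q1     q3   q4 
   q2     q1   q5 
   q3     q6   q7 
   q4     q3   q8 
   q5     q1   q9 
   q6     q0  q10 
   q7     q6  q11 
   q8     q3  q12 
   q9     q1  q13 
   q10    q0  q14 
   q11    q6  q15 
   q12    q3  q16 
   q13   q16  q13 
   q14    q0  q17 
   q15    q6  q18 
 * q16   q18  q16 
   q17    q0  q19 
   q18   q19  q18 
   q19   q13  q19 
(> = start, * = accepting)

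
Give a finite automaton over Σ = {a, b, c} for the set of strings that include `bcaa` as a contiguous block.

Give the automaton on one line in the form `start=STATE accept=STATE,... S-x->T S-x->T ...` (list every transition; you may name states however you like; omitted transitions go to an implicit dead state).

start=q0 accept=q4 q0-a->q0 q0-b->q1 q0-c->q0 q1-a->q0 q1-b->q1 q1-c->q2 q2-a->q3 q2-b->q1 q2-c->q0 q3-a->q4 q3-b->q1 q3-c->q0 q4-a->q4 q4-b->q4 q4-c->q4

States q0..q3 record the length of the longest prefix of `bcaa` that matches the current input suffix. Reaching q4 means `bcaa` has been seen, and we stay there forever. Accept from q4.
        a   b   c  
>  q0   q0  q1  q0 
   q1   q0  q1  q2 
   q2   q3  q1  q0 
   q3   q4  q1  q0 
 * q4   q4  q4  q4 
(> = start, * = accepting)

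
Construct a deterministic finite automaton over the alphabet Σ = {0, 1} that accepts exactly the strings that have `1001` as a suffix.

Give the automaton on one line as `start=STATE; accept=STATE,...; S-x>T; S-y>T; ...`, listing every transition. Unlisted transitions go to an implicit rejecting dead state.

start=S0; accept=S4; S0-0>S0; S0-1>S1; S1-0>S2; S1-1>S1; S2-0>S3; S2-1>S1; S3-0>S0; S3-1>S4; S4-0>S2; S4-1>S1

Let each state record the length of the longest suffix of the input read so far that is also a prefix of `1001`. S1 means the last symbol is `1`; S2 means the last 2 symbols are `10`; S3 means the last 3 symbols are `100`; S4 means the last 4 symbols are `1001`. Accept only at S4, where the string currently ends in `1001`.
With 5 states:
        0   1  
>  S0   S0  S1 
   S1   S2  S1 
   S2   S3  S1 
   S3   S0  S4 
 * S4   S2  S1 
(> = start, * = accepting)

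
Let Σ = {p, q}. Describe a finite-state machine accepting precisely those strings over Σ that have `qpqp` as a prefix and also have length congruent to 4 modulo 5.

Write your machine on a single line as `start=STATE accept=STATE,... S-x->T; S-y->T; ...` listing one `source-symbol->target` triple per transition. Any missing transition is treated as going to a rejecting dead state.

Build one automaton per condition and run them in lockstep. The first has 6 states tracking whether the input so far still matches the prefix `qpqp`; the second has 5 states tracking the input length modulo 5. A product state is a pair (one from each), accepting exactly when both do. After merging equivalent states the machine shrinks.
       p  q 
>  A   B  C 
   B   B  B 
   C   D  B 
   D   B  E 
   E   F  B 
 * F   G  G 
   G   H  H 
   H   I  I 
   I   J  J 
   J   F  F 
(> = start, * = accepting)

start=A; accept=F; A-p->B; A-q->C; B-p->B; B-q->B; C-p->D; C-q->B; D-p->B; D-q->E; E-p->F; E-q->B; F-p->G; F-q->G; G-p->H; G-q->H; H-p->I; H-q->I; I-p->J; I-q->J; J-p->F; J-q->F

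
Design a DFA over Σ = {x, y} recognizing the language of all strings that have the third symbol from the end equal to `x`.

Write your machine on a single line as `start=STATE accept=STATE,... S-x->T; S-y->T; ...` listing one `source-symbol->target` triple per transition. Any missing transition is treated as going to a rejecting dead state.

start=q0; accept=q7,q8,q9,q10; q0-x->q1; q0-y->q2; q1-x->q3; q1-y->q4; q2-x->q5; q2-y->q6; q3-x->q7; q3-y->q8; q4-x->q9; q4-y->q10; q5-x->q11; q5-y->q12; q6-x->q13; q6-y->q14; q7-x->q7; q7-y->q8; q8-x->q9; q8-y->q10; q9-x->q11; q9-y->q12; q10-x->q13; q10-y->q14; q11-x->q7; q11-y->q8; q12-x->q9; q12-y->q10; q13-x->q11; q13-y->q12; q14-x->q13; q14-y->q14

Because acceptance depends on a position counted from the end, the machine has to buffer the most recent 3 symbols. Make each state the string of the last up-to-3 symbols read; on input `x` shift the window left and append `x`. Accept when the buffered window has length 3 and begins with `x`.
With 15 states:
          x    y  
>  q0     q1   q2 
   q1     q3   q4 
   q2     q5   q6 
   q3     q7   q8 
   q4     q9  q10 
   q5    q11  q12 
   q6    q13  q14 
 * q7     q7   q8 
 * q8     q9  q10 
 * q9    q11  q12 
 * q10   q13  q14 
   q11    q7   q8 
   q12    q9  q10 
   q13   q11  q12 
   q14   q13  q14 
(> = start, * = accepting)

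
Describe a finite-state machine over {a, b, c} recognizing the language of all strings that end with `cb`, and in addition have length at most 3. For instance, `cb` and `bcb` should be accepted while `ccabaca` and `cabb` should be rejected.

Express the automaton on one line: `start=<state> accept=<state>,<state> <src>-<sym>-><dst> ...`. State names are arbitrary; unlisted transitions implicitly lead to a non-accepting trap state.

Run two small machines in parallel and take their product. One (3 states) tracks how much of the suffix `cb` has currently been matched; the other (5 states) tracks the input length, saturating at 4. Each combined state is a pair, one component from each; accept when both components accept. Equivalent product states are then merged.
With 6 states:
        a   b   c  
>  q0   q1  q1  q2 
   q1   q3  q3  q4 
   q2   q3  q5  q4 
   q3   q3  q3  q3 
   q4   q3  q5  q3 
 * q5   q3  q3  q3 
(> = start, * = accepting)

start=q0 accept=q5 q0-a->q1 q0-b->q1 q0-c->q2 q1-a->q3 q1-b->q3 q1-c->q4 q2-a->q3 q2-b->q5 q2-c->q4 q3-a->q3 q3-b->q3 q3-c->q3 q4-a->q3 q4-b->q5 q4-c->q3 q5-a->q3 q5-b->q3 q5-c->q3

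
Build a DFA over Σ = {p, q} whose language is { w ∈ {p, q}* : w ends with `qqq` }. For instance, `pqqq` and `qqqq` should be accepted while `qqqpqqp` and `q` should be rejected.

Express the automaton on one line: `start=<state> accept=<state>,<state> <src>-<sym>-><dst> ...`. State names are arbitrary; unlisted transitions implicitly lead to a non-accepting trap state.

Remember how much of `qqq` the current input suffix matches. State A means no match yet; B means the last symbol is `q`; C means the last 2 symbols are `qq`; D means the last 3 symbols are `qqq`. Only D accepts. On a mismatch, fall back to the longest proper suffix that is still a prefix of `qqq`.
A 4-state machine:
       p  q 
>  A   A  B 
   B   A  C 
   C   A  D 
 * D   A  D 
(> = start, * = accepting)

start=A accept=D A-p->A A-q->B B-p->A B-q->C C-p->A C-q->D D-p->A D-q->D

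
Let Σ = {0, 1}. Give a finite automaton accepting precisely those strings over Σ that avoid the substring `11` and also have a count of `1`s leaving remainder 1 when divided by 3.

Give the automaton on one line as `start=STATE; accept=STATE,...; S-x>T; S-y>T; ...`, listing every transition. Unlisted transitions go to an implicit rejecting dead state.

start=s0; accept=s1,s2; s0-0>s0; s0-1>s1; s1-0>s2; s1-1>s3; s2-0>s2; s2-1>s4; s3-0>s3; s3-1>s3; s4-0>s5; s4-1>s3; s5-0>s5; s5-1>s6; s6-0>s0; s6-1>s3

Run two small machines in parallel and take their product. One (3 states) tracks partial matches of the forbidden pattern `11`; the other (3 states) tracks the count of `1`s modulo 3. Each combined state is a pair, one component from each; accept when both components accept. Minimizing collapses redundant product states.
A 7-state machine:
        0   1  
>  s0   s0  s1 
 * s1   s2  s3 
 * s2   s2  s4 
   s3   s3  s3 
   s4   s5  s3 
   s5   s5  s6 
   s6   s0  s3 
(> = start, * = accepting)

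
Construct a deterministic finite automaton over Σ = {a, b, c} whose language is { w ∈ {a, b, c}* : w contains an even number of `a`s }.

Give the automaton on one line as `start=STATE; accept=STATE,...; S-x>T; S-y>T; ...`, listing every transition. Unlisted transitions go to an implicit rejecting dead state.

Keep the running count of `a`s modulo 2: each `a` advances along the cycle q0 → q1 → q0 while other symbols loop. Accept at q0.
        a   b   c  
>* q0   q1  q0  q0 
   q1   q0  q1  q1 
(> = start, * = accepting)

start=q0; accept=q0; q0-a>q1; q0-b>q0; q0-c>q0; q1-a>q0; q1-b>q1; q1-c>q1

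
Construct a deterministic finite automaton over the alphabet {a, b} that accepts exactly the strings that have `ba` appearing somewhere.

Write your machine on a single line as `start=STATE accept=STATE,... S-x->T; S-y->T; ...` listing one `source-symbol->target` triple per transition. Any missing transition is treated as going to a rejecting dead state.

start=s0; accept=s2; s0-a->s0; s0-b->s1; s1-a->s2; s1-b->s1; s2-a->s2; s2-b->s2

Track how much of `ba` has been matched so far: state s0 is no progress, s2 is the absorbing accept state reached once `ba` has occurred. Intermediate states record partial matches; on a mismatch, fall back to the longest reusable overlap.
        a   b  
>  s0   s0  s1 
   s1   s2  s1 
 * s2   s2  s2 
(> = start, * = accepting)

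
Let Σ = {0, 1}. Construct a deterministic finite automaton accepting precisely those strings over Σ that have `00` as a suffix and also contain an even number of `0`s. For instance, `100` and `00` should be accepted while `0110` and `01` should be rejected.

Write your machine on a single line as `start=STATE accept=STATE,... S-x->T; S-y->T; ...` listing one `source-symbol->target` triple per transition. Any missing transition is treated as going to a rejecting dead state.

Build one automaton per condition and run them in lockstep. One (3 states) tracks how much of the suffix `00` has currently been matched; the other (2 states) tracks the count of `0`s modulo 2. Each combined state is a pair, one component from each; accept when both components accept. Minimizing collapses redundant product states.
4 states suffice.
        0   1  
>  q0   q1  q0 
   q1   q2  q3 
 * q2   q1  q0 
   q3   q0  q3 
(> = start, * = accepting)

start=q0; accept=q2; q0-0->q1; q0-1->q0; q1-0->q2; q1-1->q3; q2-0->q1; q2-1->q0; q3-0->q0; q3-1->q3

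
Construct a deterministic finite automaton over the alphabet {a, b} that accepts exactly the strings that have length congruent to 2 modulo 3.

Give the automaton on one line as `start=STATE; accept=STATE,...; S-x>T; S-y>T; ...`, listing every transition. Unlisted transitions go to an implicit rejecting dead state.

Count input length modulo 3: every symbol advances one step around the cycle q0 → q1 → q2 → q0. Accept at q2.
With 3 states:
        a   b  
>  q0   q1  q1 
   q1   q2  q2 
 * q2   q0  q0 
(> = start, * = accepting)

start=q0; accept=q2; q0-a>q1; q0-b>q1; q1-a>q2; q1-b>q2; q2-a>q0; q2-b>q0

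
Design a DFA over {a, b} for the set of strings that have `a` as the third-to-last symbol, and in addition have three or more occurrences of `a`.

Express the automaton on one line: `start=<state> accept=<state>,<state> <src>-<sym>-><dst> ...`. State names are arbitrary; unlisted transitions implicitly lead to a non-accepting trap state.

start=s0 accept=s4,s7,s8,s11 s0-a->s1 s0-b->s0 s1-a->s2 s1-b->s3 s2-a->s4 s2-b->s5 s3-a->s6 s3-b->s3 s4-a->s4 s4-b->s7 s5-a->s8 s5-b->s9 s6-a->s10 s6-b->s5 s7-a->s8 s7-b->s11 s8-a->s10 s8-b->s12 s9-a->s13 s9-b->s9 s10-a->s4 s10-b->s7 s11-a->s13 s11-b->s9 s12-a->s8 s12-b->s11 s13-a->s10 s13-b->s12

Build one automaton per condition and run them in lockstep. The first has 15 states tracking the last 3 symbols read; the second has 5 states tracking the count of `a`s, saturating at 4. A product state is a pair (one from each), accepting exactly when both do. After merging equivalent states the machine shrinks.
14 states suffice.
          a    b  
>  s0     s1   s0 
   s1     s2   s3 
   s2     s4   s5 
   s3     s6   s3 
 * s4     s4   s7 
   s5     s8   s9 
   s6    s10   s5 
 * s7     s8  s11 
 * s8    s10  s12 
   s9    s13   s9 
   s10    s4   s7 
 * s11   s13   s9 
   s12    s8  s11 
   s13   s10  s12 
(> = start, * = accepting)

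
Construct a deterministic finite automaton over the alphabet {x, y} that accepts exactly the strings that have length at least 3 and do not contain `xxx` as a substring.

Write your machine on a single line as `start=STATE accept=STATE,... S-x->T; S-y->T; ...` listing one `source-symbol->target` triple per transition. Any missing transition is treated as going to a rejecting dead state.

start=S0; accept=S7,S8,S9,S11,S12,S13; S0-x->S1; S0-y->S2; S1-x->S3; S1-y->S4; S2-x->S5; S2-y->S4; S3-x->S6; S3-y->S7; S4-x->S8; S4-y->S7; S5-x->S9; S5-y->S7; S6-x->S10; S6-y->S10; S7-x->S11; S7-y->S12; S8-x->S13; S8-y->S12; S9-x->S10; S9-y->S12; S10-x->S10; S10-y->S10; S11-x->S13; S11-y->S12; S12-x->S11; S12-y->S12; S13-x->S10; S13-y->S12

Handle the two conditions separately and then intersect. One (5 states) tracks the input length, saturating at 4; the other (4 states) tracks partial matches of the forbidden pattern `xxx`. Each combined state is a pair, one component from each; accept when both components accept.
With 14 states:
          x    y  
>  S0     S1   S2 
   S1     S3   S4 
   S2     S5   S4 
   S3     S6   S7 
   S4     S8   S7 
   S5     S9   S7 
   S6    S10  S10 
 * S7    S11  S12 
 * S8    S13  S12 
 * S9    S10  S12 
   S10   S10  S10 
 * S11   S13  S12 
 * S12   S11  S12 
 * S13   S10  S12 
(> = start, * = accepting)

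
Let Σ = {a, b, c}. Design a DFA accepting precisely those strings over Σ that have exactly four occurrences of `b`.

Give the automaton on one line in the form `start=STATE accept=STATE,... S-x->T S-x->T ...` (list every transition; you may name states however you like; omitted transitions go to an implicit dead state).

start=s0 accept=s4 s0-a->s0 s0-b->s1 s0-c->s0 s1-a->s1 s1-b->s2 s1-c->s1 s2-a->s2 s2-b->s3 s2-c->s2 s3-a->s3 s3-b->s4 s3-c->s3 s4-a->s4 s4-b->s5 s4-c->s4 s5-a->s5 s5-b->s5 s5-c->s5

Only the number of `b`s matters, and only up to 5. Make a chain s0 → s1 → s2 → s3 → s4 → s5 advanced by each `b` (with s5 absorbing); every other symbol self-loops. The accepting set is {s4}.
        a   b   c  
>  s0   s0  s1  s0 
   s1   s1  s2  s1 
   s2   s2  s3  s2 
   s3   s3  s4  s3 
 * s4   s4  s5  s4 
   s5   s5  s5  s5 
(> = start, * = accepting)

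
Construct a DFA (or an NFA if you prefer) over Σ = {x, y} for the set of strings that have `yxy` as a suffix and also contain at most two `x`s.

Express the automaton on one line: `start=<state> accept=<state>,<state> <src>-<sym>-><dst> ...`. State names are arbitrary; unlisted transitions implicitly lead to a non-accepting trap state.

start=s0 accept=s7,s8 s0-x->s1 s0-y->s2 s1-x->s3 s1-y->s4 s2-x->s5 s2-y->s2 s3-x->s3 s3-y->s3 s4-x->s6 s4-y->s4 s5-x->s3 s5-y->s7 s6-x->s3 s6-y->s8 s7-x->s6 s7-y->s4 s8-x->s3 s8-y->s3

Run two small machines in parallel and take their product. One (4 states) tracks how much of the suffix `yxy` has currently been matched; the other (4 states) tracks the count of `x`s, saturating at 3. Each combined state is a pair, one component from each; accept when both components accept. After merging equivalent states the machine shrinks.
        x   y  
>  s0   s1  s2 
   s1   s3  s4 
   s2   s5  s2 
   s3   s3  s3 
   s4   s6  s4 
   s5   s3  s7 
   s6   s3  s8 
 * s7   s6  s4 
 * s8   s3  s3 
(> = start, * = accepting)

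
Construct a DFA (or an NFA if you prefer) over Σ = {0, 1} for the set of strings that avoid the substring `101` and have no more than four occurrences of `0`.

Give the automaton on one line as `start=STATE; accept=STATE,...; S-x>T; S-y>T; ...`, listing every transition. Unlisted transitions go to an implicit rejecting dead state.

Build one automaton per condition and run them in lockstep. One (4 states) tracks partial matches of the forbidden pattern `101`; the other (6 states) tracks the count of `0`s, saturating at 5. Each combined state is a pair, one component from each; accept when both components accept.
22 states suffice.
          0    1  
>* q0     q1   q2 
 * q1     q3   q4 
 * q2     q5   q2 
 * q3     q6   q7 
 * q4     q8   q4 
 * q5     q3   q9 
 * q6    q10  q11 
 * q7    q12   q7 
 * q8     q6  q13 
   q9    q13   q9 
 * q10   q14  q15 
 * q11   q16  q11 
 * q12   q10  q17 
   q13   q17  q13 
   q14   q14  q18 
 * q15   q19  q15 
 * q16   q14  q20 
   q17   q20  q17 
   q18   q19  q18 
   q19   q14  q21 
   q20   q21  q20 
   q21   q21  q21 
(> = start, * = accepting)

start=q0; accept=q0,q1,q2,q3,q4,q5,q6,q7,q8,q10,q11,q12,q15,q16; q0-0>q1; q0-1>q2; q1-0>q3; q1-1>q4; q2-0>q5; q2-1>q2; q3-0>q6; q3-1>q7; q4-0>q8; q4-1>q4; q5-0>q3; q5-1>q9; q6-0>q10; q6-1>q11; q7-0>q12; q7-1>q7; q8-0>q6; q8-1>q13; q9-0>q13; q9-1>q9; q10-0>q14; q10-1>q15; q11-0>q16; q11-1>q11; q12-0>q10; q12-1>q17; q13-0>q17; q13-1>q13; q14-0>q14; q14-1>q18; q15-0>q19; q15-1>q15; q16-0>q14; q16-1>q20; q17-0>q20; q17-1>q17; q18-0>q19; q18-1>q18; q19-0>q14; q19-1>q21; q20-0>q21; q20-1>q20; q21-0>q21; q21-1>q21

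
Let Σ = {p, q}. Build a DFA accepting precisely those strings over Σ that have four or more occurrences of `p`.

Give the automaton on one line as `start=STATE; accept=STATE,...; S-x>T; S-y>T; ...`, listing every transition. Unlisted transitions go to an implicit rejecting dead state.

Only the number of `p`s matters, and only up to 5. Make a chain S0 → S1 → S2 → S3 → S4 → S5 advanced by each `p` (with S5 absorbing); every other symbol self-loops. The accepting set is {S4, S5}.
With 6 states:
        p   q  
>  S0   S1  S0 
   S1   S2  S1 
   S2   S3  S2 
   S3   S4  S3 
 * S4   S5  S4 
 * S5   S5  S5 
(> = start, * = accepting)

start=S0; accept=S4,S5; S0-p>S1; S0-q>S0; S1-p>S2; S1-q>S1; S2-p>S3; S2-q>S2; S3-p>S4; S3-q>S3; S4-p>S5; S4-q>S4; S5-p>S5; S5-q>S5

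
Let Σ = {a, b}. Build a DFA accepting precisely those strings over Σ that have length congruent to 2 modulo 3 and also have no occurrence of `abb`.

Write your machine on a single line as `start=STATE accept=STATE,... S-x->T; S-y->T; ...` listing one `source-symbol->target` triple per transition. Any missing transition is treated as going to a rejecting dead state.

Build one automaton per condition and run them in lockstep. The first has 3 states tracking the input length modulo 3; the second has 4 states tracking partial matches of the forbidden pattern `abb`. A product state is a pair (one from each), accepting exactly when both do.
With 12 states:
          a    b  
>  q0     q1   q2 
   q1     q3   q4 
   q2     q3   q5 
 * q3     q6   q7 
 * q4     q6   q8 
 * q5     q6   q0 
   q6     q1   q9 
   q7     q1  q10 
   q8    q10  q10 
   q9     q3  q11 
   q10   q11  q11 
   q11    q8   q8 
(> = start, * = accepting)

start=q0; accept=q3,q4,q5; q0-a->q1; q0-b->q2; q1-a->q3; q1-b->q4; q2-a->q3; q2-b->q5; q3-a->q6; q3-b->q7; q4-a->q6; q4-b->q8; q5-a->q6; q5-b->q0; q6-a->q1; q6-b->q9; q7-a->q1; q7-b->q10; q8-a->q10; q8-b->q10; q9-a->q3; q9-b->q11; q10-a->q11; q10-b->q11; q11-a->q8; q11-b->q8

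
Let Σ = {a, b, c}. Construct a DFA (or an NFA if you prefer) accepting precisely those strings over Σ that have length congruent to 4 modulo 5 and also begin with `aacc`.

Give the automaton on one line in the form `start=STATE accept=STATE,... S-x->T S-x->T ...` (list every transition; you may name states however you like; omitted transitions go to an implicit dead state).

start=q0 accept=q5 q0-a->q1 q0-b->q2 q0-c->q2 q1-a->q3 q1-b->q2 q1-c->q2 q2-a->q2 q2-b->q2 q2-c->q2 q3-a->q2 q3-b->q2 q3-c->q4 q4-a->q2 q4-b->q2 q4-c->q5 q5-a->q6 q5-b->q6 q5-c->q6 q6-a->q7 q6-b->q7 q6-c->q7 q7-a->q8 q7-b->q8 q7-c->q8 q8-a->q9 q8-b->q9 q8-c->q9 q9-a->q5 q9-b->q5 q9-c->q5

Run two small machines in parallel and take their product. The first has 5 states tracking the input length modulo 5; the second has 6 states tracking whether the input so far still matches the prefix `aacc`. A product state is a pair (one from each), accepting exactly when both do. Equivalent product states are then merged.
With 10 states:
        a   b   c  
>  q0   q1  q2  q2 
   q1   q3  q2  q2 
   q2   q2  q2  q2 
   q3   q2  q2  q4 
   q4   q2  q2  q5 
 * q5   q6  q6  q6 
   q6   q7  q7  q7 
   q7   q8  q8  q8 
   q8   q9  q9  q9 
   q9   q5  q5  q5 
(> = start, * = accepting)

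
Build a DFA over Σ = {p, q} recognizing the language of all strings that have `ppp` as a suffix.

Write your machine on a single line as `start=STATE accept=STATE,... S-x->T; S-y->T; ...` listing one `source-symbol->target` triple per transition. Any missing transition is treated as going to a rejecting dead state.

start=A; accept=D; A-p->B; A-q->A; B-p->C; B-q->A; C-p->D; C-q->A; D-p->D; D-q->A

Let each state record the length of the longest suffix of the input read so far that is also a prefix of `ppp`. B means the last symbol is `p`; C means the last 2 symbols are `pp`; D means the last 3 symbols are `ppp`. Accept only at D, where the string currently ends in `ppp`.
With 4 states:
       p  q 
>  A   B  A 
   B   C  A 
   C   D  A 
 * D   D  A 
(> = start, * = accepting)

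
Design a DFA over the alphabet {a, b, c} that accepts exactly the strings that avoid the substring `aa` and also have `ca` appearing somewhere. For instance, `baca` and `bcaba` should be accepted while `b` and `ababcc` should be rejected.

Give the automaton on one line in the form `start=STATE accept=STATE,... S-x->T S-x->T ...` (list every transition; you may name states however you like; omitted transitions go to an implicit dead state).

Handle the two conditions separately and then intersect. The first has 3 states tracking partial matches of the forbidden pattern `aa`; the second has 3 states tracking whether and how much of `ca` has been seen. A product state is a pair (one from each), accepting exactly when both do.
        a   b   c  
>  q0   q1  q0  q2 
   q1   q3  q0  q2 
   q2   q4  q0  q2 
   q3   q3  q3  q5 
 * q4   q6  q7  q7 
   q5   q6  q3  q5 
   q6   q6  q6  q6 
 * q7   q4  q7  q7 
(> = start, * = accepting)

start=q0 accept=q4,q7 q0-a->q1 q0-b->q0 q0-c->q2 q1-a->q3 q1-b->q0 q1-c->q2 q2-a->q4 q2-b->q0 q2-c->q2 q3-a->q3 q3-b->q3 q3-c->q5 q4-a->q6 q4-b->q7 q4-c->q7 q5-a->q6 q5-b->q3 q5-c->q5 q6-a->q6 q6-b->q6 q6-c->q6 q7-a->q4 q7-b->q7 q7-c->q7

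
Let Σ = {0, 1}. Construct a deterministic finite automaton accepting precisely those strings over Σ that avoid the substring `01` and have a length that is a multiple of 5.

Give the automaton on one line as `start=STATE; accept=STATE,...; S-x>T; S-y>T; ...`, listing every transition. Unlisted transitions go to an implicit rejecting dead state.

start=q0; accept=q0,q10; q0-0>q1; q0-1>q2; q1-0>q3; q1-1>q4; q2-0>q3; q2-1>q5; q3-0>q6; q3-1>q4; q4-0>q4; q4-1>q4; q5-0>q6; q5-1>q7; q6-0>q8; q6-1>q4; q7-0>q8; q7-1>q9; q8-0>q10; q8-1>q4; q9-0>q10; q9-1>q0; q10-0>q1; q10-1>q4

Build one automaton per condition and run them in lockstep. The first has 3 states tracking partial matches of the forbidden pattern `01`; the second has 5 states tracking the input length modulo 5. A product state is a pair (one from each), accepting exactly when both do. After merging equivalent states the machine shrinks.
          0    1  
>* q0     q1   q2 
   q1     q3   q4 
   q2     q3   q5 
   q3     q6   q4 
   q4     q4   q4 
   q5     q6   q7 
   q6     q8   q4 
   q7     q8   q9 
   q8    q10   q4 
   q9    q10   q0 
 * q10    q1   q4 
(> = start, * = accepting)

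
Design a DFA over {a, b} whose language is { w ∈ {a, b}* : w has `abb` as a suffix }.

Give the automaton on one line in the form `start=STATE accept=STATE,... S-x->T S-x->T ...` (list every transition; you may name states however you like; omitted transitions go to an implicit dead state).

start=s0 accept=s3 s0-a->s1 s0-b->s0 s1-a->s1 s1-b->s2 s2-a->s1 s2-b->s3 s3-a->s1 s3-b->s0

Let each state record the length of the longest suffix of the input read so far that is also a prefix of `abb`. s1 means the last symbol is `a`; s2 means the last 2 symbols are `ab`; s3 means the last 3 symbols are `abb`. Accept only at s3, where the string currently ends in `abb`.
4 states suffice.
        a   b  
>  s0   s1  s0 
   s1   s1  s2 
   s2   s1  s3 
 * s3   s1  s0 
(> = start, * = accepting)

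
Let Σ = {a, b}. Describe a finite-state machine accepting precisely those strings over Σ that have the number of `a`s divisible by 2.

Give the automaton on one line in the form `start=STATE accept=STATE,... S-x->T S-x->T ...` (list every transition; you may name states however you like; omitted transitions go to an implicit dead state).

start=S0 accept=S0 S0-a->S1 S0-b->S0 S1-a->S0 S1-b->S1

Keep the running count of `a`s modulo 2: each `a` advances along the cycle S0 → S1 → S0 while other symbols loop. Accept at S0.
2 states suffice.
        a   b  
>* S0   S1  S0 
   S1   S0  S1 
(> = start, * = accepting)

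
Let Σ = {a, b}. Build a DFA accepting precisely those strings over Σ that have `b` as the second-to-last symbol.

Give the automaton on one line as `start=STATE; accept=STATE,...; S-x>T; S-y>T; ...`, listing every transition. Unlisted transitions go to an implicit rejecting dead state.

start=q0; accept=q5,q6; q0-a>q1; q0-b>q2; q1-a>q3; q1-b>q4; q2-a>q5; q2-b>q6; q3-a>q3; q3-b>q4; q4-a>q5; q4-b>q6; q5-a>q3; q5-b>q4; q6-a>q5; q6-b>q6

Because acceptance depends on a position counted from the end, the machine has to buffer the most recent 2 symbols. Make each state the string of the last up-to-2 symbols read; on input `x` shift the window left and append `x`. Accept when the buffered window has length 2 and begins with `b`.
With 7 states:
        a   b  
>  q0   q1  q2 
   q1   q3  q4 
   q2   q5  q6 
   q3   q3  q4 
   q4   q5  q6 
 * q5   q3  q4 
 * q6   q5  q6 
(> = start, * = accepting)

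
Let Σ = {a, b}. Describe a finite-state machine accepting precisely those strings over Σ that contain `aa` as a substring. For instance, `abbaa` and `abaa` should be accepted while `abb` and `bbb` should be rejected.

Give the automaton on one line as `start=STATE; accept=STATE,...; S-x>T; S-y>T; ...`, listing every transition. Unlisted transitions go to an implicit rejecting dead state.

States s0..s1 record the length of the longest prefix of `aa` that matches the current input suffix. Reaching s2 means `aa` has been seen, and we stay there forever. Accept from s2.
        a   b  
>  s0   s1  s0 
   s1   s2  s0 
 * s2   s2  s2 
(> = start, * = accepting)

start=s0; accept=s2; s0-a>s1; s0-b>s0; s1-a>s2; s1-b>s0; s2-a>s2; s2-b>s2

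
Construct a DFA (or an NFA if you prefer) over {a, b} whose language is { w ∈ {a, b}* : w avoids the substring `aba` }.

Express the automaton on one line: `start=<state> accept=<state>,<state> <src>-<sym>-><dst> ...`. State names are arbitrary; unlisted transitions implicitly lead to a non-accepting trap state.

This is the complement of 'contains `aba`'. Use the same substring-matching states — S0 through S3 holding how much of `aba` has just been matched — but flip the accepting set: everything except the trap S3 accepts.
With 4 states:
        a   b  
>* S0   S1  S0 
 * S1   S1  S2 
 * S2   S3  S0 
   S3   S3  S3 
(> = start, * = accepting)

start=S0 accept=S0,S1,S2 S0-a->S1 S0-b->S0 S1-a->S1 S1-b->S2 S2-a->S3 S2-b->S0 S3-a->S3 S3-b->S3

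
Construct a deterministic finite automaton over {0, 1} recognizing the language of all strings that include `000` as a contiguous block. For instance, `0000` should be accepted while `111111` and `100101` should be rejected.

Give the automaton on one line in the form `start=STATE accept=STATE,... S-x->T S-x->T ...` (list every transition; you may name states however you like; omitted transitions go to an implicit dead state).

Track how much of `000` has been matched so far: state q0 is no progress, q3 is the absorbing accept state reached once `000` has occurred. Intermediate states record partial matches; on a mismatch, fall back to the longest reusable overlap.
        0   1  
>  q0   q1  q0 
   q1   q2  q0 
   q2   q3  q0 
 * q3   q3  q3 
(> = start, * = accepting)

start=q0 accept=q3 q0-0->q1 q0-1->q0 q1-0->q2 q1-1->q0 q2-0->q3 q2-1->q0 q3-0->q3 q3-1->q3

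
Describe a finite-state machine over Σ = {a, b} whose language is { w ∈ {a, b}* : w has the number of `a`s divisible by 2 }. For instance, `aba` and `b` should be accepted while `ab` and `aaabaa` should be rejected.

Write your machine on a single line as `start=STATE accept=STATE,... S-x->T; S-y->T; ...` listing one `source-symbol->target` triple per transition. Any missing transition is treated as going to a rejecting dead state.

The only thing that matters is how many `a`s have appeared, reduced mod 2. Use one state per residue: S0 for 0, …, S1 for 1. Reading `a` moves to the next residue; anything else stays put. S0 is accepting.
        a   b  
>* S0   S1  S0 
   S1   S0  S1 
(> = start, * = accepting)

start=S0; accept=S0; S0-a->S1; S0-b->S0; S1-a->S0; S1-b->S1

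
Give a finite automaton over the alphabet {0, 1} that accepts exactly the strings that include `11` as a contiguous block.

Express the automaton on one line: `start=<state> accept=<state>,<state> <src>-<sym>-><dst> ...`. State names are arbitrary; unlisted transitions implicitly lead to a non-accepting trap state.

Track how much of `11` has been matched so far: state q0 is no progress, q2 is the absorbing accept state reached once `11` has occurred. Intermediate states record partial matches; on a mismatch, fall back to the longest reusable overlap.
        0   1  
>  q0   q0  q1 
   q1   q0  q2 
 * q2   q2  q2 
(> = start, * = accepting)

start=q0 accept=q2 q0-0->q0 q0-1->q1 q1-0->q0 q1-1->q2 q2-0->q2 q2-1->q2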